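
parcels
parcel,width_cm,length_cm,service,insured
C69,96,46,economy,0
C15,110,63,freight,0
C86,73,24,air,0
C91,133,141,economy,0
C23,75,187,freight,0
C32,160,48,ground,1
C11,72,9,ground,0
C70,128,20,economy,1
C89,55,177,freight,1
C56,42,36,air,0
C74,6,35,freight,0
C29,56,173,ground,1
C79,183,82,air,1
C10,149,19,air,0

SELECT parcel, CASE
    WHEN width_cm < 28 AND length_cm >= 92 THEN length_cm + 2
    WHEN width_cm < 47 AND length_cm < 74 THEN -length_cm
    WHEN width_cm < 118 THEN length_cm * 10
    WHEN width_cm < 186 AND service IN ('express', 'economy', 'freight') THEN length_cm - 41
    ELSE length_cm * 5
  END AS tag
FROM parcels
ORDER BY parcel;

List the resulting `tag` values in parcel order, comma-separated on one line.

parcel=C10: ELSE → 95
parcel=C11: width_cm < 118 → 90
parcel=C15: width_cm < 118 → 630
parcel=C23: width_cm < 118 → 1870
parcel=C29: width_cm < 118 → 1730
parcel=C32: ELSE → 240
parcel=C56: width_cm < 47 AND length_cm < 74 → -36
parcel=C69: width_cm < 118 → 460
parcel=C70: width_cm < 186 AND service IN ('express', 'economy', 'freight') → -21
parcel=C74: width_cm < 47 AND length_cm < 74 → -35
parcel=C79: ELSE → 410
parcel=C86: width_cm < 118 → 240
parcel=C89: width_cm < 118 → 1770
parcel=C91: width_cm < 186 AND service IN ('express', 'economy', 'freight') → 100

95, 90, 630, 1870, 1730, 240, -36, 460, -21, -35, 410, 240, 1770, 100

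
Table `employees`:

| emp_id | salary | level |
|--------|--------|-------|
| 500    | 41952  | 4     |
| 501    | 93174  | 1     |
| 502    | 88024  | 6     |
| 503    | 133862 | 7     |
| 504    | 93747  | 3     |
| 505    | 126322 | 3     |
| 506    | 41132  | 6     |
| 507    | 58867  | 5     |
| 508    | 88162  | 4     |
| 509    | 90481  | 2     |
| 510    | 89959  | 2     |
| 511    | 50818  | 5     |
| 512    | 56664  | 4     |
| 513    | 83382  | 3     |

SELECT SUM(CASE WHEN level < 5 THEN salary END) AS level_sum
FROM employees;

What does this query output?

emp_id=500: ✓ → 41952
emp_id=501: ✓ → 93174
emp_id=502: ✗
emp_id=503: ✗
emp_id=504: ✓ → 93747
emp_id=505: ✓ → 126322
emp_id=506: ✗
emp_id=507: ✗
emp_id=508: ✓ → 88162
emp_id=509: ✓ → 90481
emp_id=510: ✓ → 89959
emp_id=511: ✗
emp_id=512: ✓ → 56664
emp_id=513: ✓ → 83382
level_sum = 41952 + 93174 + 93747 + 126322 + 88162 + 90481 + 89959 + 56664 + 83382 = 763843

763843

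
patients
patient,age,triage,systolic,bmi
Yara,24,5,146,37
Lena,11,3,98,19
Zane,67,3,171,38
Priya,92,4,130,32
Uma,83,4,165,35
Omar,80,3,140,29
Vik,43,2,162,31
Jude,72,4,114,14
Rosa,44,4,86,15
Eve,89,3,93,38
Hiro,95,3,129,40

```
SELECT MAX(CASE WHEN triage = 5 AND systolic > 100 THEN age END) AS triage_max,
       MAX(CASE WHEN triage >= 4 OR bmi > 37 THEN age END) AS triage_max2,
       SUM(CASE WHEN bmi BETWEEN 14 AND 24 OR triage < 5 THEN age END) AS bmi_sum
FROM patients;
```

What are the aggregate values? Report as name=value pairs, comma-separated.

triage_max=24, triage_max2=95, bmi_sum=676

[triage_max: triage = 5 AND systolic > 100]
patient=Yara: ✓ → 24
patient=Lena: ✗
patient=Zane: ✗
patient=Priya: ✗
patient=Uma: ✗
patient=Omar: ✗
patient=Vik: ✗
patient=Jude: ✗
patient=Rosa: ✗
patient=Eve: ✗
patient=Hiro: ✗
triage_max = MAX(24) = 24
—
[triage_max2: triage >= 4 OR bmi > 37]
patient=Yara: ✓ → 24
patient=Lena: ✗
patient=Zane: ✓ → 67
patient=Priya: ✓ → 92
patient=Uma: ✓ → 83
patient=Omar: ✗
patient=Vik: ✗
patient=Jude: ✓ → 72
patient=Rosa: ✓ → 44
patient=Eve: ✓ → 89
patient=Hiro: ✓ → 95
triage_max2 = MAX(24, 67, 92, 83, 72, 44, 89, 95) = 95
—
[bmi_sum: bmi BETWEEN 14 AND 24 OR triage < 5]
patient=Yara: ✗
patient=Lena: ✓ → 11
patient=Zane: ✓ → 67
patient=Priya: ✓ → 92
patient=Uma: ✓ → 83
patient=Omar: ✓ → 80
patient=Vik: ✓ → 43
patient=Jude: ✓ → 72
patient=Rosa: ✓ → 44
patient=Eve: ✓ → 89
patient=Hiro: ✓ → 95
bmi_sum = 11 + 67 + 92 + 83 + 80 + 43 + 72 + 44 + 89 + 95 = 676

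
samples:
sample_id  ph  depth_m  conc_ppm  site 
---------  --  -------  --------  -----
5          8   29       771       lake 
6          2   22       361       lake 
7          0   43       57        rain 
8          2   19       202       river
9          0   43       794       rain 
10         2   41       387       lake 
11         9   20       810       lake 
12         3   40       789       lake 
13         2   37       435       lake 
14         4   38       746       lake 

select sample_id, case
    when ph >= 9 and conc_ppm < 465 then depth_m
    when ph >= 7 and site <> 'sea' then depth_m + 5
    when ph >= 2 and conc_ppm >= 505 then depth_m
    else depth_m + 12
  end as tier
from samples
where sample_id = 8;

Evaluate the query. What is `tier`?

31

sample_id = 8: ph=2, depth_m=19, conc_ppm=202, site=river.
ph >= 9 and conc_ppm < 465 → false
ph >= 7 and site <> 'sea' → false
ph >= 2 and conc_ppm >= 505 → false
No prior WHEN matched → ELSE → 31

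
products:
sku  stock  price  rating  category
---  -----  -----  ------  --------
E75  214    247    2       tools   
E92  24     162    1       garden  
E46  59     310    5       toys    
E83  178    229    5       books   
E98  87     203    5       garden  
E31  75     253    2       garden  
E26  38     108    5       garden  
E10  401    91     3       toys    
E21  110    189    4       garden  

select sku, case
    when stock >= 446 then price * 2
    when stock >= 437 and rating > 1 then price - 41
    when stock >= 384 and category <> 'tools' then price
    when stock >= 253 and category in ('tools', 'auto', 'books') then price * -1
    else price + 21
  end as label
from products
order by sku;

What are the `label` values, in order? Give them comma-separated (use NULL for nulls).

91, 210, 129, 274, 331, 268, 250, 183, 224

sku=E10: stock >= 384 and category <> 'tools' → 91
sku=E21: ELSE → 210
sku=E26: ELSE → 129
sku=E31: ELSE → 274
sku=E46: ELSE → 331
sku=E75: ELSE → 268
sku=E83: ELSE → 250
sku=E92: ELSE → 183
sku=E98: ELSE → 224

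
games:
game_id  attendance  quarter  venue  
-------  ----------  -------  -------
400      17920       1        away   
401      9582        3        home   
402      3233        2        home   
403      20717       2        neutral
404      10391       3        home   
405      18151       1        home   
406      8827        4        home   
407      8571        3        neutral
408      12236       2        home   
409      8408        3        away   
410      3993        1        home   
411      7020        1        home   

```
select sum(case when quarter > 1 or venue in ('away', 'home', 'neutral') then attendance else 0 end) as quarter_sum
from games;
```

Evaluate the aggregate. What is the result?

game_id=400: ✓ → 17920
game_id=401: ✓ → 9582
game_id=402: ✓ → 3233
game_id=403: ✓ → 20717
game_id=404: ✓ → 10391
game_id=405: ✓ → 18151
game_id=406: ✓ → 8827
game_id=407: ✓ → 8571
game_id=408: ✓ → 12236
game_id=409: ✓ → 8408
game_id=410: ✓ → 3993
game_id=411: ✓ → 7020
quarter_sum = 17920 + 9582 + 3233 + 20717 + 10391 + 18151 + 8827 + 8571 + 12236 + 8408 + 3993 + 7020 = 129049

129049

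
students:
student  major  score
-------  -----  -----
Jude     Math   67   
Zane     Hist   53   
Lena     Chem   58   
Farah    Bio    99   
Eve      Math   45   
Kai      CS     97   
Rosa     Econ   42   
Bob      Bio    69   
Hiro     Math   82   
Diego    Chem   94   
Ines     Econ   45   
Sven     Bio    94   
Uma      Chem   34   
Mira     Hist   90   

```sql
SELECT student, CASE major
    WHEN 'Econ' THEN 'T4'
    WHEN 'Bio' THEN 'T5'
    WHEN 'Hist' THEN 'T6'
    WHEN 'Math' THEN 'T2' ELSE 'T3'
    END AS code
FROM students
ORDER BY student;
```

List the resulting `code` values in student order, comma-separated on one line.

T5, T3, T2, T5, T2, T4, T2, T3, T3, T6, T4, T5, T3, T6

student=Bob: major='Bio' → T5
student=Diego: ELSE → T3
student=Eve: major='Math' → T2
student=Farah: major='Bio' → T5
student=Hiro: major='Math' → T2
student=Ines: major='Econ' → T4
student=Jude: major='Math' → T2
student=Kai: ELSE → T3
student=Lena: ELSE → T3
student=Mira: major='Hist' → T6
student=Rosa: major='Econ' → T4
student=Sven: major='Bio' → T5
student=Uma: ELSE → T3
student=Zane: major='Hist' → T6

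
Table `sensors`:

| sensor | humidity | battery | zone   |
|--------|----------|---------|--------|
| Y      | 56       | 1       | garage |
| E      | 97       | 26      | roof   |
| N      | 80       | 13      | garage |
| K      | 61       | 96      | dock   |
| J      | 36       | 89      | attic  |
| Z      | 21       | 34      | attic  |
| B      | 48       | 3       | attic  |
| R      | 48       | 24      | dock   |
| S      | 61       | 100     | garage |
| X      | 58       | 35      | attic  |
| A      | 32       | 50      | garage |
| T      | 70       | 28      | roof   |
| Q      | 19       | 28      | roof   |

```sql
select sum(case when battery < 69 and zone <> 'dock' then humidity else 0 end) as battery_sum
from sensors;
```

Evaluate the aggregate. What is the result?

481

sensor=Y: ✓ → 56
sensor=E: ✓ → 97
sensor=N: ✓ → 80
sensor=K: ✗
sensor=J: ✗
sensor=Z: ✓ → 21
sensor=B: ✓ → 48
sensor=R: ✗
sensor=S: ✗
sensor=X: ✓ → 58
sensor=A: ✓ → 32
sensor=T: ✓ → 70
sensor=Q: ✓ → 19
battery_sum = 56 + 97 + 80 + 21 + 48 + 58 + 32 + 70 + 19 = 481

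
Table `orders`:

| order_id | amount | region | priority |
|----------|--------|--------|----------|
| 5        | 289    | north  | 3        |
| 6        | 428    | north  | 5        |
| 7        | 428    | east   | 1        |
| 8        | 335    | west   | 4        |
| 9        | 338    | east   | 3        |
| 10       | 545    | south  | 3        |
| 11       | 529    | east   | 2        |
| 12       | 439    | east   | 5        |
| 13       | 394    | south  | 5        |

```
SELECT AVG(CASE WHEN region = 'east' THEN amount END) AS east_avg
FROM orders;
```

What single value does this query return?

433.5

order_id=5: ✗
order_id=6: ✗
order_id=7: ✓ → 428
order_id=8: ✗
order_id=9: ✓ → 338
order_id=10: ✗
order_id=11: ✓ → 529
order_id=12: ✓ → 439
order_id=13: ✗
east_avg = (428 + 338 + 529 + 439) / 4 = 433.5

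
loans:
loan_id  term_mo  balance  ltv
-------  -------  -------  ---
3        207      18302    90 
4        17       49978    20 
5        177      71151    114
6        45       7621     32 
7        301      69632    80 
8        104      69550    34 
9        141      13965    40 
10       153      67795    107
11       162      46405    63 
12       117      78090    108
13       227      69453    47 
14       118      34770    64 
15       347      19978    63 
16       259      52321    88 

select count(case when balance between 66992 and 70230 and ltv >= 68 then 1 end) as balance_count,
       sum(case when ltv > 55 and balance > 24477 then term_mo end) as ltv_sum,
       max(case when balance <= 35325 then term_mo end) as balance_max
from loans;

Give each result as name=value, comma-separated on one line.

balance_count=2, ltv_sum=1287, balance_max=347

[balance_count: balance between 66992 and 70230 and ltv >= 68]
loan_id=3: ✗
loan_id=4: ✗
loan_id=5: ✗
loan_id=6: ✗
loan_id=7: ✓ → 1
loan_id=8: ✗
loan_id=9: ✗
loan_id=10: ✓ → 1
loan_id=11: ✗
loan_id=12: ✗
loan_id=13: ✗
loan_id=14: ✗
loan_id=15: ✗
loan_id=16: ✗
balance_count = COUNT(1, 1) = 2
—
[ltv_sum: ltv > 55 and balance > 24477]
loan_id=3: ✗
loan_id=4: ✗
loan_id=5: ✓ → 177
loan_id=6: ✗
loan_id=7: ✓ → 301
loan_id=8: ✗
loan_id=9: ✗
loan_id=10: ✓ → 153
loan_id=11: ✓ → 162
loan_id=12: ✓ → 117
loan_id=13: ✗
loan_id=14: ✓ → 118
loan_id=15: ✗
loan_id=16: ✓ → 259
ltv_sum = 177 + 301 + 153 + 162 + 117 + 118 + 259 = 1287
—
[balance_max: balance <= 35325]
loan_id=3: ✓ → 207
loan_id=4: ✗
loan_id=5: ✗
loan_id=6: ✓ → 45
loan_id=7: ✗
loan_id=8: ✗
loan_id=9: ✓ → 141
loan_id=10: ✗
loan_id=11: ✗
loan_id=12: ✗
loan_id=13: ✗
loan_id=14: ✓ → 118
loan_id=15: ✓ → 347
loan_id=16: ✗
balance_max = MAX(207, 45, 141, 118, 347) = 347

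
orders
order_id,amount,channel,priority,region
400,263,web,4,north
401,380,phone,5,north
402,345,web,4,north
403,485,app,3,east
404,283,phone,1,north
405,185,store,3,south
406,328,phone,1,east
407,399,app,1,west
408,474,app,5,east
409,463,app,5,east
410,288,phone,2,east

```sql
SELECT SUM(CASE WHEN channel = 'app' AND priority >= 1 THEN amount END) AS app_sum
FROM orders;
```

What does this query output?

1821

order_id=400: ✗
order_id=401: ✗
order_id=402: ✗
order_id=403: ✓ → 485
order_id=404: ✗
order_id=405: ✗
order_id=406: ✗
order_id=407: ✓ → 399
order_id=408: ✓ → 474
order_id=409: ✓ → 463
order_id=410: ✗
app_sum = 485 + 399 + 474 + 463 = 1821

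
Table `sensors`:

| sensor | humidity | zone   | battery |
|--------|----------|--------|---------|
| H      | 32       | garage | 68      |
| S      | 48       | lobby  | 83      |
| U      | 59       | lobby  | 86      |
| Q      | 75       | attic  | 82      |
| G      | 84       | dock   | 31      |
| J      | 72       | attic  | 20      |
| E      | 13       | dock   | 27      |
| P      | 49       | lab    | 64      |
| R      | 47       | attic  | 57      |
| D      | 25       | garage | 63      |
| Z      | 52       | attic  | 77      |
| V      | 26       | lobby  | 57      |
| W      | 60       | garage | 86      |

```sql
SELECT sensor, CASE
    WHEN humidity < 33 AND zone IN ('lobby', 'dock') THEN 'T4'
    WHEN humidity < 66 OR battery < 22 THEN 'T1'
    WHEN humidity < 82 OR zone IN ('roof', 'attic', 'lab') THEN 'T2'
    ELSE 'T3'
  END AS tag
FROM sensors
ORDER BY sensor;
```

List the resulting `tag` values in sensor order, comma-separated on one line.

T1, T4, T3, T1, T1, T1, T2, T1, T1, T1, T4, T1, T1

sensor=D: humidity < 66 OR battery < 22 → T1
sensor=E: humidity < 33 AND zone IN ('lobby', 'dock') → T4
sensor=G: ELSE → T3
sensor=H: humidity < 66 OR battery < 22 → T1
sensor=J: humidity < 66 OR battery < 22 → T1
sensor=P: humidity < 66 OR battery < 22 → T1
sensor=Q: humidity < 82 OR zone IN ('roof', 'attic', 'lab') → T2
sensor=R: humidity < 66 OR battery < 22 → T1
sensor=S: humidity < 66 OR battery < 22 → T1
sensor=U: humidity < 66 OR battery < 22 → T1
sensor=V: humidity < 33 AND zone IN ('lobby', 'dock') → T4
sensor=W: humidity < 66 OR battery < 22 → T1
sensor=Z: humidity < 66 OR battery < 22 → T1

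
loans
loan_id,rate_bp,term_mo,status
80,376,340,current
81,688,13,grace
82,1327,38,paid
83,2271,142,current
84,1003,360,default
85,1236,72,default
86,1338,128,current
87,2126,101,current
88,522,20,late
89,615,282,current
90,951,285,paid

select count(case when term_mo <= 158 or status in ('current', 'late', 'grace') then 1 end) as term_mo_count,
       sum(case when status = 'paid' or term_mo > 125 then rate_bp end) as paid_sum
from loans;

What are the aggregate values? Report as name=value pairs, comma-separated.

[term_mo_count: term_mo <= 158 or status in ('current', 'late', 'grace')]
loan_id=80: ✓ → 1
loan_id=81: ✓ → 1
loan_id=82: ✓ → 1
loan_id=83: ✓ → 1
loan_id=84: ✗
loan_id=85: ✓ → 1
loan_id=86: ✓ → 1
loan_id=87: ✓ → 1
loan_id=88: ✓ → 1
loan_id=89: ✓ → 1
loan_id=90: ✗
term_mo_count = COUNT(1, 1, 1, 1, 1, 1, 1, 1, 1) = 9
—
[paid_sum: status = 'paid' or term_mo > 125]
loan_id=80: ✓ → 376
loan_id=81: ✗
loan_id=82: ✓ → 1327
loan_id=83: ✓ → 2271
loan_id=84: ✓ → 1003
loan_id=85: ✗
loan_id=86: ✓ → 1338
loan_id=87: ✗
loan_id=88: ✗
loan_id=89: ✓ → 615
loan_id=90: ✓ → 951
paid_sum = 376 + 1327 + 2271 + 1003 + 1338 + 615 + 951 = 7881

term_mo_count=9, paid_sum=7881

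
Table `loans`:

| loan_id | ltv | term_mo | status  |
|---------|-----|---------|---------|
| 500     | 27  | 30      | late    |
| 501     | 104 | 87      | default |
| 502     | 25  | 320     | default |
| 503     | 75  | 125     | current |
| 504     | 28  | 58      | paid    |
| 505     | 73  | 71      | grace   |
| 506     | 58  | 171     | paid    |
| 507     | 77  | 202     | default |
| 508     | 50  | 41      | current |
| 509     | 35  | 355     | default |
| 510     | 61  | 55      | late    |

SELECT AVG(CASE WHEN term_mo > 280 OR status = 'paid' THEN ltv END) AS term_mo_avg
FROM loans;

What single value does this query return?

36.5

loan_id=500: ✗
loan_id=501: ✗
loan_id=502: ✓ → 25
loan_id=503: ✗
loan_id=504: ✓ → 28
loan_id=505: ✗
loan_id=506: ✓ → 58
loan_id=507: ✗
loan_id=508: ✗
loan_id=509: ✓ → 35
loan_id=510: ✗
term_mo_avg = (25 + 28 + 58 + 35) / 4 = 36.5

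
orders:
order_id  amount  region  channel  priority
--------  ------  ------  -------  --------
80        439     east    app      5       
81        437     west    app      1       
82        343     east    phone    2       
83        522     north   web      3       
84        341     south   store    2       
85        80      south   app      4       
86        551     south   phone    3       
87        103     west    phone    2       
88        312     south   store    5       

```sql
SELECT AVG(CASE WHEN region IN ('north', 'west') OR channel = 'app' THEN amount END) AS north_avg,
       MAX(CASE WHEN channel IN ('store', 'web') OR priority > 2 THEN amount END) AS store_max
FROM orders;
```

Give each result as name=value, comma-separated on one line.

[north_avg: region IN ('north', 'west') OR channel = 'app']
order_id=80: ✓ → 439
order_id=81: ✓ → 437
order_id=82: ✗
order_id=83: ✓ → 522
order_id=84: ✗
order_id=85: ✓ → 80
order_id=86: ✗
order_id=87: ✓ → 103
order_id=88: ✗
north_avg = (439 + 437 + 522 + 80 + 103) / 5 = 316.2
—
[store_max: channel IN ('store', 'web') OR priority > 2]
order_id=80: ✓ → 439
order_id=81: ✗
order_id=82: ✗
order_id=83: ✓ → 522
order_id=84: ✓ → 341
order_id=85: ✓ → 80
order_id=86: ✓ → 551
order_id=87: ✗
order_id=88: ✓ → 312
store_max = MAX(439, 522, 341, 80, 551, 312) = 551

north_avg=316.2, store_max=551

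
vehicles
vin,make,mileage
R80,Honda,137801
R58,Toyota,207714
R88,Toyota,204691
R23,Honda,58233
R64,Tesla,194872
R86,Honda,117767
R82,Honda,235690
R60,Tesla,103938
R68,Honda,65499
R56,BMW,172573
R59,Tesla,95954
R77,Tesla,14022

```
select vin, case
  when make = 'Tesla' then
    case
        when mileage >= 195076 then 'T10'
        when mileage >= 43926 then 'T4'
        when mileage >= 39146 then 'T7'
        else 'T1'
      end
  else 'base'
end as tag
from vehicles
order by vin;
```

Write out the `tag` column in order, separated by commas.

vin=R23: make='Honda' → outer ELSE → base
vin=R56: make='BMW' → outer ELSE → base
vin=R58: make='Toyota' → outer ELSE → base
vin=R59: make='Tesla' → inner[mileage >= 43926] → T4
vin=R60: make='Tesla' → inner[mileage >= 43926] → T4
vin=R64: make='Tesla' → inner[mileage >= 43926] → T4
vin=R68: make='Honda' → outer ELSE → base
vin=R77: make='Tesla' → inner[ELSE] → T1
vin=R80: make='Honda' → outer ELSE → base
vin=R82: make='Honda' → outer ELSE → base
vin=R86: make='Honda' → outer ELSE → base
vin=R88: make='Toyota' → outer ELSE → base

base, base, base, T4, T4, T4, base, T1, base, base, base, base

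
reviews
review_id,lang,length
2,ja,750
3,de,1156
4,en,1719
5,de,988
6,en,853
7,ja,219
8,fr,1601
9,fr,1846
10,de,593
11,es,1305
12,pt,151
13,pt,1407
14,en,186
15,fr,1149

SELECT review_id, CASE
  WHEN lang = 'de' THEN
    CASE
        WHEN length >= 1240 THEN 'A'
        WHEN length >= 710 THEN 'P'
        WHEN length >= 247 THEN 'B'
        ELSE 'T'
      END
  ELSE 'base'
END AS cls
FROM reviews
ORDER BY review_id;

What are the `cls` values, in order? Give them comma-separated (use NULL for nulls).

base, P, base, P, base, base, base, base, B, base, base, base, base, base

review_id=2: lang='ja' → outer ELSE → base
review_id=3: lang='de' → inner[length >= 710] → P
review_id=4: lang='en' → outer ELSE → base
review_id=5: lang='de' → inner[length >= 710] → P
review_id=6: lang='en' → outer ELSE → base
review_id=7: lang='ja' → outer ELSE → base
review_id=8: lang='fr' → outer ELSE → base
review_id=9: lang='fr' → outer ELSE → base
review_id=10: lang='de' → inner[length >= 247] → B
review_id=11: lang='es' → outer ELSE → base
review_id=12: lang='pt' → outer ELSE → base
review_id=13: lang='pt' → outer ELSE → base
review_id=14: lang='en' → outer ELSE → base
review_id=15: lang='fr' → outer ELSE → base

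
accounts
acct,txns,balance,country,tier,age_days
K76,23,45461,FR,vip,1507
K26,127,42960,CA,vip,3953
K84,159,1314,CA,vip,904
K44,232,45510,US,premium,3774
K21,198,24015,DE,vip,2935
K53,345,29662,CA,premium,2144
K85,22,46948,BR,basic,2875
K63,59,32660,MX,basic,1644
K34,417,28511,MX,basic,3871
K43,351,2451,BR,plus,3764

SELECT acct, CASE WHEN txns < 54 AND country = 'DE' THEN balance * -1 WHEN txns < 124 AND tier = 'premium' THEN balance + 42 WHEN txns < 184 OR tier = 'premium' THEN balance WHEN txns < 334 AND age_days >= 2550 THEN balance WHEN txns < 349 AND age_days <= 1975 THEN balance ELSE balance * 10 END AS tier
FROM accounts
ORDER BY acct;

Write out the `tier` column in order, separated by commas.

24015, 42960, 285110, 24510, 45510, 29662, 32660, 45461, 1314, 46948

acct=K21: txns < 334 AND age_days >= 2550 → 24015
acct=K26: txns < 184 OR tier = 'premium' → 42960
acct=K34: ELSE → 285110
acct=K43: ELSE → 24510
acct=K44: txns < 184 OR tier = 'premium' → 45510
acct=K53: txns < 184 OR tier = 'premium' → 29662
acct=K63: txns < 184 OR tier = 'premium' → 32660
acct=K76: txns < 184 OR tier = 'premium' → 45461
acct=K84: txns < 184 OR tier = 'premium' → 1314
acct=K85: txns < 184 OR tier = 'premium' → 46948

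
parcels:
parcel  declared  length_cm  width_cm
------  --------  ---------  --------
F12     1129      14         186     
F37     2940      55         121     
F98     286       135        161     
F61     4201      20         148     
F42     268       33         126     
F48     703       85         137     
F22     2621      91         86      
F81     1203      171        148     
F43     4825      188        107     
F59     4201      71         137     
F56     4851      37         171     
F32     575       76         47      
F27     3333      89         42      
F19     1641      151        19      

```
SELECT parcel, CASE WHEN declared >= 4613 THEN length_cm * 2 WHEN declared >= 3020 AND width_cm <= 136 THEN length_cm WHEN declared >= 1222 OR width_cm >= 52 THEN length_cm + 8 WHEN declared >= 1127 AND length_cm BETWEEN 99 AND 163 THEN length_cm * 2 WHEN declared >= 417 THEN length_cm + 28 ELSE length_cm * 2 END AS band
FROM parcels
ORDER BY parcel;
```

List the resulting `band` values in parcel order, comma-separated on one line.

22, 159, 99, 89, 104, 63, 41, 376, 93, 74, 79, 28, 179, 143

parcel=F12: declared >= 1222 OR width_cm >= 52 → 22
parcel=F19: declared >= 1222 OR width_cm >= 52 → 159
parcel=F22: declared >= 1222 OR width_cm >= 52 → 99
parcel=F27: declared >= 3020 AND width_cm <= 136 → 89
parcel=F32: declared >= 417 → 104
parcel=F37: declared >= 1222 OR width_cm >= 52 → 63
parcel=F42: declared >= 1222 OR width_cm >= 52 → 41
parcel=F43: declared >= 4613 → 376
parcel=F48: declared >= 1222 OR width_cm >= 52 → 93
parcel=F56: declared >= 4613 → 74
parcel=F59: declared >= 1222 OR width_cm >= 52 → 79
parcel=F61: declared >= 1222 OR width_cm >= 52 → 28
parcel=F81: declared >= 1222 OR width_cm >= 52 → 179
parcel=F98: declared >= 1222 OR width_cm >= 52 → 143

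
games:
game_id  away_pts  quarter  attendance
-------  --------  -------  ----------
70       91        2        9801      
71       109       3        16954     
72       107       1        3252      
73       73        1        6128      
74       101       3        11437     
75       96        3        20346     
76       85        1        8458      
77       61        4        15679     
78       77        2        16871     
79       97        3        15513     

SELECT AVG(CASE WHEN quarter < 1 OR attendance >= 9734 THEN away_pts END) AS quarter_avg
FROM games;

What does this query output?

game_id=70: ✓ → 91
game_id=71: ✓ → 109
game_id=72: ✗
game_id=73: ✗
game_id=74: ✓ → 101
game_id=75: ✓ → 96
game_id=76: ✗
game_id=77: ✓ → 61
game_id=78: ✓ → 77
game_id=79: ✓ → 97
quarter_avg = (91 + 109 + 101 + 96 + 61 + 77 + 97) / 7 = 90.2857142857

90.2857142857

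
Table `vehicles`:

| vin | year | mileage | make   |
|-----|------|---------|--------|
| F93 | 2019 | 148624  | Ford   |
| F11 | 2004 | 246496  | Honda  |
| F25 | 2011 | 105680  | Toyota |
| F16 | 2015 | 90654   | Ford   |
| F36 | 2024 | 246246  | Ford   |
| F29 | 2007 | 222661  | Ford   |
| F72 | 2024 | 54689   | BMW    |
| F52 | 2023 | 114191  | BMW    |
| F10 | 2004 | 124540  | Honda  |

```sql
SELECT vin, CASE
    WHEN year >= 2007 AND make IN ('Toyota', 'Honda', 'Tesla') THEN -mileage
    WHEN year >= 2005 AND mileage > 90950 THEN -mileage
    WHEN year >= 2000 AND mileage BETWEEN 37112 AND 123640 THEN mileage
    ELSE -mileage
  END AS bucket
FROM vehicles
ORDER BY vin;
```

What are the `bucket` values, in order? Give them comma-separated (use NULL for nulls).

vin=F10: ELSE → -124540
vin=F11: ELSE → -246496
vin=F16: year >= 2000 AND mileage BETWEEN 37112 AND 123640 → 90654
vin=F25: year >= 2007 AND make IN ('Toyota', 'Honda', 'Tesla') → -105680
vin=F29: year >= 2005 AND mileage > 90950 → -222661
vin=F36: year >= 2005 AND mileage > 90950 → -246246
vin=F52: year >= 2005 AND mileage > 90950 → -114191
vin=F72: year >= 2000 AND mileage BETWEEN 37112 AND 123640 → 54689
vin=F93: year >= 2005 AND mileage > 90950 → -148624

-124540, -246496, 90654, -105680, -222661, -246246, -114191, 54689, -148624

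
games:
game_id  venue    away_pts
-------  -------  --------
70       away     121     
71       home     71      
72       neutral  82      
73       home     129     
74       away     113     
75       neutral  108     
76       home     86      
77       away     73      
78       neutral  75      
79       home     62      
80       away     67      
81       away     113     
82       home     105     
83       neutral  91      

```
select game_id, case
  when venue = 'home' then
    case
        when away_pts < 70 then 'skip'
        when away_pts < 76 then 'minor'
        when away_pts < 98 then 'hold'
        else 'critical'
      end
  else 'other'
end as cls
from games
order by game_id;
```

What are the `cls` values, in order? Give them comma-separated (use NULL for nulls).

other, minor, other, critical, other, other, hold, other, other, skip, other, other, critical, other

game_id=70: venue='away' → outer ELSE → other
game_id=71: venue='home' → inner[away_pts < 76] → minor
game_id=72: venue='neutral' → outer ELSE → other
game_id=73: venue='home' → inner[ELSE] → critical
game_id=74: venue='away' → outer ELSE → other
game_id=75: venue='neutral' → outer ELSE → other
game_id=76: venue='home' → inner[away_pts < 98] → hold
game_id=77: venue='away' → outer ELSE → other
game_id=78: venue='neutral' → outer ELSE → other
game_id=79: venue='home' → inner[away_pts < 70] → skip
game_id=80: venue='away' → outer ELSE → other
game_id=81: venue='away' → outer ELSE → other
game_id=82: venue='home' → inner[ELSE] → critical
game_id=83: venue='neutral' → outer ELSE → other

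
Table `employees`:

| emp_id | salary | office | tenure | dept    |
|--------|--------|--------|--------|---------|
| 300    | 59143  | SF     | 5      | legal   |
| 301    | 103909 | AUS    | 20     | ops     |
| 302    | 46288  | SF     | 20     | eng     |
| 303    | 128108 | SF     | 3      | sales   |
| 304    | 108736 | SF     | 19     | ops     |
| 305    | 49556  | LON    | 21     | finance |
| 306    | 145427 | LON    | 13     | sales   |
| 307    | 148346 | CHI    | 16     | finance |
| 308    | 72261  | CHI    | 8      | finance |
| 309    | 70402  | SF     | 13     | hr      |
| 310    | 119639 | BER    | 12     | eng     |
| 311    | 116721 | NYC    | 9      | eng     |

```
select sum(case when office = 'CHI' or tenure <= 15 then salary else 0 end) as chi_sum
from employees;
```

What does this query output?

emp_id=300: ✓ → 59143
emp_id=301: ✗
emp_id=302: ✗
emp_id=303: ✓ → 128108
emp_id=304: ✗
emp_id=305: ✗
emp_id=306: ✓ → 145427
emp_id=307: ✓ → 148346
emp_id=308: ✓ → 72261
emp_id=309: ✓ → 70402
emp_id=310: ✓ → 119639
emp_id=311: ✓ → 116721
chi_sum = 59143 + 128108 + 145427 + 148346 + 72261 + 70402 + 119639 + 116721 = 860047

860047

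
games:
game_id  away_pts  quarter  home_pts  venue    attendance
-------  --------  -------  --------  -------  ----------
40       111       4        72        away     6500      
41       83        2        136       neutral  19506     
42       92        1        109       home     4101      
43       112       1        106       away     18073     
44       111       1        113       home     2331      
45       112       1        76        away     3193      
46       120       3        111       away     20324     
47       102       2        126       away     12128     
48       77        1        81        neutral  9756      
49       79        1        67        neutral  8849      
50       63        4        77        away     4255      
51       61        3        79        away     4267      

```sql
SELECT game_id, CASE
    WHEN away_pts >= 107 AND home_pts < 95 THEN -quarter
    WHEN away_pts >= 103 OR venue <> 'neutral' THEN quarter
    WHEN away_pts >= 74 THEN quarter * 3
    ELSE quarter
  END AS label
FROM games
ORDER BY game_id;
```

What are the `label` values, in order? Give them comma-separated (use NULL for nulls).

game_id=40: away_pts >= 107 AND home_pts < 95 → -4
game_id=41: away_pts >= 74 → 6
game_id=42: away_pts >= 103 OR venue <> 'neutral' → 1
game_id=43: away_pts >= 103 OR venue <> 'neutral' → 1
game_id=44: away_pts >= 103 OR venue <> 'neutral' → 1
game_id=45: away_pts >= 107 AND home_pts < 95 → -1
game_id=46: away_pts >= 103 OR venue <> 'neutral' → 3
game_id=47: away_pts >= 103 OR venue <> 'neutral' → 2
game_id=48: away_pts >= 74 → 3
game_id=49: away_pts >= 74 → 3
game_id=50: away_pts >= 103 OR venue <> 'neutral' → 4
game_id=51: away_pts >= 103 OR venue <> 'neutral' → 3

-4, 6, 1, 1, 1, -1, 3, 2, 3, 3, 4, 3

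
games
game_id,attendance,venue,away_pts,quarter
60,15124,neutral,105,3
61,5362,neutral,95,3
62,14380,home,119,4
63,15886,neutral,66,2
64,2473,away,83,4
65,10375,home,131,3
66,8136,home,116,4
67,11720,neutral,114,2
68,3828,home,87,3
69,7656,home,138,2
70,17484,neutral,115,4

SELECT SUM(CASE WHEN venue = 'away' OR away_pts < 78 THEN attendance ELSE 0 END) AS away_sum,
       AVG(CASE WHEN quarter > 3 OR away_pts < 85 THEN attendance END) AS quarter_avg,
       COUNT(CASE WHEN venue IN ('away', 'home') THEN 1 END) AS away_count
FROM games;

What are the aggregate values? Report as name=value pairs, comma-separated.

away_sum=18359, quarter_avg=11671.8, away_count=6

[away_sum: venue = 'away' OR away_pts < 78]
game_id=60: ✗
game_id=61: ✗
game_id=62: ✗
game_id=63: ✓ → 15886
game_id=64: ✓ → 2473
game_id=65: ✗
game_id=66: ✗
game_id=67: ✗
game_id=68: ✗
game_id=69: ✗
game_id=70: ✗
away_sum = 15886 + 2473 = 18359
—
[quarter_avg: quarter > 3 OR away_pts < 85]
game_id=60: ✗
game_id=61: ✗
game_id=62: ✓ → 14380
game_id=63: ✓ → 15886
game_id=64: ✓ → 2473
game_id=65: ✗
game_id=66: ✓ → 8136
game_id=67: ✗
game_id=68: ✗
game_id=69: ✗
game_id=70: ✓ → 17484
quarter_avg = (14380 + 15886 + 2473 + 8136 + 17484) / 5 = 11671.8
—
[away_count: venue IN ('away', 'home')]
game_id=60: ✗
game_id=61: ✗
game_id=62: ✓ → 1
game_id=63: ✗
game_id=64: ✓ → 1
game_id=65: ✓ → 1
game_id=66: ✓ → 1
game_id=67: ✗
game_id=68: ✓ → 1
game_id=69: ✓ → 1
game_id=70: ✗
away_count = COUNT(1, 1, 1, 1, 1, 1) = 6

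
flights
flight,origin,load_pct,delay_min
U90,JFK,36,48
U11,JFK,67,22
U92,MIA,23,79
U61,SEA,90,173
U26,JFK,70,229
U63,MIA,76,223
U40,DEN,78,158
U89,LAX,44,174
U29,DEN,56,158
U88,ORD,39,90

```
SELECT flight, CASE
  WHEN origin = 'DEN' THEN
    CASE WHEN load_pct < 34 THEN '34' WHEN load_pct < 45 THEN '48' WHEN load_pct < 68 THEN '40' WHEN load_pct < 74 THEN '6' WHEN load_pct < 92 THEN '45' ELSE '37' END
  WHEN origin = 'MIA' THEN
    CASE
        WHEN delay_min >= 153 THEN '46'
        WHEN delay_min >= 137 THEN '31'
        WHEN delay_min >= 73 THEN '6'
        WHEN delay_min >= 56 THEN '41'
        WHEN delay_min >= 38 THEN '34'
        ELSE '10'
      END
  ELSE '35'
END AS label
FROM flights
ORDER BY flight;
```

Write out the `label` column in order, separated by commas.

flight=U11: origin='JFK' → outer ELSE → 35
flight=U26: origin='JFK' → outer ELSE → 35
flight=U29: origin='DEN' → inner[load_pct < 68] → 40
flight=U40: origin='DEN' → inner[load_pct < 92] → 45
flight=U61: origin='SEA' → outer ELSE → 35
flight=U63: origin='MIA' → inner[delay_min >= 153] → 46
flight=U88: origin='ORD' → outer ELSE → 35
flight=U89: origin='LAX' → outer ELSE → 35
flight=U90: origin='JFK' → outer ELSE → 35
flight=U92: origin='MIA' → inner[delay_min >= 73] → 6

35, 35, 40, 45, 35, 46, 35, 35, 35, 6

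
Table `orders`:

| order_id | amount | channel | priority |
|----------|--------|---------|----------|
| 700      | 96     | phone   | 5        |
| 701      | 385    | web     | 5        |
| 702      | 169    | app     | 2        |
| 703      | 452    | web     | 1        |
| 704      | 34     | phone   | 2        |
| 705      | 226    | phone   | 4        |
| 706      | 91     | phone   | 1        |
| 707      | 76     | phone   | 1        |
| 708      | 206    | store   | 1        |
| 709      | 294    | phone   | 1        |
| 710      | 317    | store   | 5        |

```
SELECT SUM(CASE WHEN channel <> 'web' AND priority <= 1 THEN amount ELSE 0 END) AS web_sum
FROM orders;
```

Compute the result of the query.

667

order_id=700: ✗
order_id=701: ✗
order_id=702: ✗
order_id=703: ✗
order_id=704: ✗
order_id=705: ✗
order_id=706: ✓ → 91
order_id=707: ✓ → 76
order_id=708: ✓ → 206
order_id=709: ✓ → 294
order_id=710: ✗
web_sum = 91 + 76 + 206 + 294 = 667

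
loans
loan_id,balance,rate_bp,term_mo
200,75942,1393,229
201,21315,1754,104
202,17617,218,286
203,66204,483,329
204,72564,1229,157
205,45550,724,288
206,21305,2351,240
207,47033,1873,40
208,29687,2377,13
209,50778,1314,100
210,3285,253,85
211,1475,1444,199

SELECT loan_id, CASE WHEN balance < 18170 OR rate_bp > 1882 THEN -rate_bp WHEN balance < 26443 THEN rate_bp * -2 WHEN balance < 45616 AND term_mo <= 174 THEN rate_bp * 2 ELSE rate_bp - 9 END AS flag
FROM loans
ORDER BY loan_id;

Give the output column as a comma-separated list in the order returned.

1384, -3508, -218, 474, 1220, 715, -2351, 1864, -2377, 1305, -253, -1444

loan_id=200: ELSE → 1384
loan_id=201: balance < 26443 → -3508
loan_id=202: balance < 18170 OR rate_bp > 1882 → -218
loan_id=203: ELSE → 474
loan_id=204: ELSE → 1220
loan_id=205: ELSE → 715
loan_id=206: balance < 18170 OR rate_bp > 1882 → -2351
loan_id=207: ELSE → 1864
loan_id=208: balance < 18170 OR rate_bp > 1882 → -2377
loan_id=209: ELSE → 1305
loan_id=210: balance < 18170 OR rate_bp > 1882 → -253
loan_id=211: balance < 18170 OR rate_bp > 1882 → -1444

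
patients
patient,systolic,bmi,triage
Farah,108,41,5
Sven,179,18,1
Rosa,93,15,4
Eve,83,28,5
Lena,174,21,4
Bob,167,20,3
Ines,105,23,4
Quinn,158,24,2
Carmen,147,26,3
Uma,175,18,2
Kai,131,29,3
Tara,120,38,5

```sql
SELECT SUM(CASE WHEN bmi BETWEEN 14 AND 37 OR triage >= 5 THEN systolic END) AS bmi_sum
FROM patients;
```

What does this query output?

1640

patient=Farah: ✓ → 108
patient=Sven: ✓ → 179
patient=Rosa: ✓ → 93
patient=Eve: ✓ → 83
patient=Lena: ✓ → 174
patient=Bob: ✓ → 167
patient=Ines: ✓ → 105
patient=Quinn: ✓ → 158
patient=Carmen: ✓ → 147
patient=Uma: ✓ → 175
patient=Kai: ✓ → 131
patient=Tara: ✓ → 120
bmi_sum = 108 + 179 + 93 + 83 + 174 + 167 + 105 + 158 + 147 + 175 + 131 + 120 = 1640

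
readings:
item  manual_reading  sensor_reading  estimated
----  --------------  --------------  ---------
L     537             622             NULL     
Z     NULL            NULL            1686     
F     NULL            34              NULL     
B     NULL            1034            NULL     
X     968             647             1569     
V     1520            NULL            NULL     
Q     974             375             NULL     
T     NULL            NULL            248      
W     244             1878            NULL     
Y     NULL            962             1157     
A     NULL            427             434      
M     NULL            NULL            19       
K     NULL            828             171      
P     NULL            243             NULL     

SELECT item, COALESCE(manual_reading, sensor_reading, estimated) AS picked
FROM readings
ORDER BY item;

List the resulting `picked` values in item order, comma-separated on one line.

item=A: manual_reading=NULL, sensor_reading=427 → 427
item=B: manual_reading=NULL, sensor_reading=1034 → 1034
item=F: manual_reading=NULL, sensor_reading=34 → 34
item=K: manual_reading=NULL, sensor_reading=828 → 828
item=L: manual_reading=537 → 537
item=M: manual_reading=NULL, sensor_reading=NULL, estimated=19 → 19
item=P: manual_reading=NULL, sensor_reading=243 → 243
item=Q: manual_reading=974 → 974
item=T: manual_reading=NULL, sensor_reading=NULL, estimated=248 → 248
item=V: manual_reading=1520 → 1520
item=W: manual_reading=244 → 244
item=X: manual_reading=968 → 968
item=Y: manual_reading=NULL, sensor_reading=962 → 962
item=Z: manual_reading=NULL, sensor_reading=NULL, estimated=1686 → 1686

427, 1034, 34, 828, 537, 19, 243, 974, 248, 1520, 244, 968, 962, 1686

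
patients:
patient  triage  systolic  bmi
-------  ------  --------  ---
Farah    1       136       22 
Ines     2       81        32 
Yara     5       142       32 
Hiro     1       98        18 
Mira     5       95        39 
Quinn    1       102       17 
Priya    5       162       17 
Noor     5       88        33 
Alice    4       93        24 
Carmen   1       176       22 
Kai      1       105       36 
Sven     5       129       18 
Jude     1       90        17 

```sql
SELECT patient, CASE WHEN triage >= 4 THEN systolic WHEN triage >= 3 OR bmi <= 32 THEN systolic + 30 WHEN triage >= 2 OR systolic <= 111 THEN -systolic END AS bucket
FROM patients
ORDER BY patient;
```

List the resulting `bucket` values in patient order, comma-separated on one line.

93, 206, 166, 128, 111, 120, -105, 95, 88, 162, 132, 129, 142

patient=Alice: triage >= 4 → 93
patient=Carmen: triage >= 3 OR bmi <= 32 → 206
patient=Farah: triage >= 3 OR bmi <= 32 → 166
patient=Hiro: triage >= 3 OR bmi <= 32 → 128
patient=Ines: triage >= 3 OR bmi <= 32 → 111
patient=Jude: triage >= 3 OR bmi <= 32 → 120
patient=Kai: triage >= 2 OR systolic <= 111 → -105
patient=Mira: triage >= 4 → 95
patient=Noor: triage >= 4 → 88
patient=Priya: triage >= 4 → 162
patient=Quinn: triage >= 3 OR bmi <= 32 → 132
patient=Sven: triage >= 4 → 129
patient=Yara: triage >= 4 → 142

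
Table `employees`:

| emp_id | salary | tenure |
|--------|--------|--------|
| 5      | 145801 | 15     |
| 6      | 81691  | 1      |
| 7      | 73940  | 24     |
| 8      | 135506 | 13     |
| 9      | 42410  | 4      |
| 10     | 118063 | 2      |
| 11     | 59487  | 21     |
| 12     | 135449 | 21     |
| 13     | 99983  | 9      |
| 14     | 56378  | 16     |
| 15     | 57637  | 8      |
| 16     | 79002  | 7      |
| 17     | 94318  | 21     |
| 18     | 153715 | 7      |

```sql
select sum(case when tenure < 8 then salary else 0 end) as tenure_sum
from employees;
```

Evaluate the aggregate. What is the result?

474881

emp_id=5: ✗
emp_id=6: ✓ → 81691
emp_id=7: ✗
emp_id=8: ✗
emp_id=9: ✓ → 42410
emp_id=10: ✓ → 118063
emp_id=11: ✗
emp_id=12: ✗
emp_id=13: ✗
emp_id=14: ✗
emp_id=15: ✗
emp_id=16: ✓ → 79002
emp_id=17: ✗
emp_id=18: ✓ → 153715
tenure_sum = 81691 + 42410 + 118063 + 79002 + 153715 = 474881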